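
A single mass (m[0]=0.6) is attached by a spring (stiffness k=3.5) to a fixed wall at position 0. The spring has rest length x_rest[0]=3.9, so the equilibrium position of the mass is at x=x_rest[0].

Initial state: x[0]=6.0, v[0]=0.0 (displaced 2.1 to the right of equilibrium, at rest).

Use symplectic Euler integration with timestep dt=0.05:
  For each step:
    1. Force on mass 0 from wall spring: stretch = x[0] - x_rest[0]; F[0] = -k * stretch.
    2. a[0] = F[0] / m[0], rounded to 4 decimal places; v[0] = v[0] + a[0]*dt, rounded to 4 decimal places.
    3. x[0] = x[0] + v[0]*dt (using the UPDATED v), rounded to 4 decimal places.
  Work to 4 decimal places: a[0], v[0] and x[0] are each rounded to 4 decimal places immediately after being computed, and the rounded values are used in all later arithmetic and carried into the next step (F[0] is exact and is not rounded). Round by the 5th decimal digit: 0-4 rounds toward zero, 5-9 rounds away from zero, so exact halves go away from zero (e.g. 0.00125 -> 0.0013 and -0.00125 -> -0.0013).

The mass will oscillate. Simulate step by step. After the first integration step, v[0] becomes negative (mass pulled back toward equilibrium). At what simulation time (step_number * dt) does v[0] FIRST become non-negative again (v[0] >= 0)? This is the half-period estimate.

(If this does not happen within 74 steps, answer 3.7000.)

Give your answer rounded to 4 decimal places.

Step 0: x=[6.0000] v=[0.0000]
Step 1: x=[5.9694] v=[-0.6125]
Step 2: x=[5.9086] v=[-1.2161]
Step 3: x=[5.8185] v=[-1.8019]
Step 4: x=[5.7004] v=[-2.3615]
Step 5: x=[5.5561] v=[-2.8866]
Step 6: x=[5.3876] v=[-3.3696]
Step 7: x=[5.1974] v=[-3.8035]
Step 8: x=[4.9883] v=[-4.1819]
Step 9: x=[4.7633] v=[-4.4993]
Step 10: x=[4.5257] v=[-4.7511]
Step 11: x=[4.2790] v=[-4.9336]
Step 12: x=[4.0268] v=[-5.0441]
Step 13: x=[3.7727] v=[-5.0811]
Step 14: x=[3.5205] v=[-5.0440]
Step 15: x=[3.2738] v=[-4.9333]
Step 16: x=[3.0363] v=[-4.7507]
Step 17: x=[2.8114] v=[-4.4988]
Step 18: x=[2.6023] v=[-4.1813]
Step 19: x=[2.4122] v=[-3.8028]
Step 20: x=[2.2438] v=[-3.3689]
Step 21: x=[2.0995] v=[-2.8858]
Step 22: x=[1.9815] v=[-2.3607]
Step 23: x=[1.8914] v=[-1.8011]
Step 24: x=[1.8306] v=[-1.2153]
Step 25: x=[1.8000] v=[-0.6117]
Step 26: x=[1.8000] v=[0.0008]
First v>=0 after going negative at step 26, time=1.3000

Answer: 1.3000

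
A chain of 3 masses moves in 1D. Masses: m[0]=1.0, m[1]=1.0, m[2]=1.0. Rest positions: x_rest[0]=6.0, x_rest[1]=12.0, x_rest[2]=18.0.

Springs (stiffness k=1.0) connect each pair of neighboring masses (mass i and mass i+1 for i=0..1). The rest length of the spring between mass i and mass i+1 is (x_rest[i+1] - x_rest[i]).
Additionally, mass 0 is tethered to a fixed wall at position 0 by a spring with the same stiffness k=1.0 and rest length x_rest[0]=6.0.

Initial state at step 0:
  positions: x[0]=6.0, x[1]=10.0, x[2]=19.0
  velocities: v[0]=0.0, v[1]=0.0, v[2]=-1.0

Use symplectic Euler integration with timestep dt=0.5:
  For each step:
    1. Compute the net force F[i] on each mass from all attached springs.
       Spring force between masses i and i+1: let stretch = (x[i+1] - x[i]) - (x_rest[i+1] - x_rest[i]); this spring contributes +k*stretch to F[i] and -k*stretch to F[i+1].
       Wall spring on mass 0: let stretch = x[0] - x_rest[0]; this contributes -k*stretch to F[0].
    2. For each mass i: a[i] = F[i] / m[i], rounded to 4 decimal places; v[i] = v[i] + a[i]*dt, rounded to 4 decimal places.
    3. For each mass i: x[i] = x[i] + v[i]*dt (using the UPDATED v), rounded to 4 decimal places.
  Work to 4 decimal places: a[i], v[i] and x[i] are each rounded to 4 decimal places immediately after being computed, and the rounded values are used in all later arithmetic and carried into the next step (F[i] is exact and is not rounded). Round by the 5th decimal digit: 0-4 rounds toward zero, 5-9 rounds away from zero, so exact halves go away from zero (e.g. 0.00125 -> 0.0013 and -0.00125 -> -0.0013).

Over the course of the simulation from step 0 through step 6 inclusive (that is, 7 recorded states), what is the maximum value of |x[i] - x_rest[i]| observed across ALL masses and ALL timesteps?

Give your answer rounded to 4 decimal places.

Step 0: x=[6.0000 10.0000 19.0000] v=[0.0000 0.0000 -1.0000]
Step 1: x=[5.5000 11.2500 17.7500] v=[-1.0000 2.5000 -2.5000]
Step 2: x=[5.0625 12.6875 16.3750] v=[-0.8750 2.8750 -2.7500]
Step 3: x=[5.2657 13.1407 15.5781] v=[0.4063 0.9063 -1.5938]
Step 4: x=[6.1212 12.2345 15.6719] v=[1.7110 -1.8125 0.1875]
Step 5: x=[6.9748 10.6593 16.4063] v=[1.7071 -3.1505 1.4688]
Step 6: x=[7.0058 9.5997 17.2040] v=[0.0620 -2.1193 1.5953]
Max displacement = 2.4219

Answer: 2.4219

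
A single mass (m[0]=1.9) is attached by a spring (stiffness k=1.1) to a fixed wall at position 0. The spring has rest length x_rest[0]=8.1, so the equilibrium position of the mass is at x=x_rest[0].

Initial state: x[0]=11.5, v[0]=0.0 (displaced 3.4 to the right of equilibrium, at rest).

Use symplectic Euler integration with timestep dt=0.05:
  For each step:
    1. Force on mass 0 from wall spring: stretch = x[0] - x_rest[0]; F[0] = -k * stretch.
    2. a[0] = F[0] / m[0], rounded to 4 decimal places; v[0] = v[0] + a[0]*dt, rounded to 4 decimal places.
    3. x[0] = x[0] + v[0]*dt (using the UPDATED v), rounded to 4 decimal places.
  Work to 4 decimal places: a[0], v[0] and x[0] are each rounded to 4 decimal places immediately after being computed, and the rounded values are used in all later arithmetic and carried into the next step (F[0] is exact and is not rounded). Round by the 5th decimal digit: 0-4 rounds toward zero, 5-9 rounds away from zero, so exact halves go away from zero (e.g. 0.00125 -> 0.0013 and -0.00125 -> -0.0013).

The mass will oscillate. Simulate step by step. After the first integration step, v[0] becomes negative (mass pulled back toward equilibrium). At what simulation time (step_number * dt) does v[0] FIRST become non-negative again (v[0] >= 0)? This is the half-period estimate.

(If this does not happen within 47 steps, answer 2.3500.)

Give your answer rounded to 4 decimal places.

Answer: 2.3500

Derivation:
Step 0: x=[11.5000] v=[0.0000]
Step 1: x=[11.4951] v=[-0.0984]
Step 2: x=[11.4853] v=[-0.1967]
Step 3: x=[11.4706] v=[-0.2947]
Step 4: x=[11.4510] v=[-0.3923]
Step 5: x=[11.4265] v=[-0.4893]
Step 6: x=[11.3972] v=[-0.5856]
Step 7: x=[11.3632] v=[-0.6810]
Step 8: x=[11.3244] v=[-0.7755]
Step 9: x=[11.2810] v=[-0.8688]
Step 10: x=[11.2330] v=[-0.9609]
Step 11: x=[11.1804] v=[-1.0516]
Step 12: x=[11.1234] v=[-1.1408]
Step 13: x=[11.0620] v=[-1.2283]
Step 14: x=[10.9963] v=[-1.3140]
Step 15: x=[10.9264] v=[-1.3978]
Step 16: x=[10.8524] v=[-1.4796]
Step 17: x=[10.7744] v=[-1.5593]
Step 18: x=[10.6926] v=[-1.6367]
Step 19: x=[10.6070] v=[-1.7118]
Step 20: x=[10.5178] v=[-1.7844]
Step 21: x=[10.4251] v=[-1.8544]
Step 22: x=[10.3290] v=[-1.9217]
Step 23: x=[10.2297] v=[-1.9862]
Step 24: x=[10.1273] v=[-2.0479]
Step 25: x=[10.0220] v=[-2.1066]
Step 26: x=[9.9139] v=[-2.1622]
Step 27: x=[9.8032] v=[-2.2147]
Step 28: x=[9.6900] v=[-2.2640]
Step 29: x=[9.5745] v=[-2.3100]
Step 30: x=[9.4569] v=[-2.3527]
Step 31: x=[9.3373] v=[-2.3920]
Step 32: x=[9.2159] v=[-2.4278]
Step 33: x=[9.0929] v=[-2.4601]
Step 34: x=[8.9685] v=[-2.4888]
Step 35: x=[8.8428] v=[-2.5139]
Step 36: x=[8.7160] v=[-2.5354]
Step 37: x=[8.5883] v=[-2.5532]
Step 38: x=[8.4599] v=[-2.5673]
Step 39: x=[8.3310] v=[-2.5777]
Step 40: x=[8.2018] v=[-2.5844]
Step 41: x=[8.0724] v=[-2.5873]
Step 42: x=[7.9431] v=[-2.5865]
Step 43: x=[7.8140] v=[-2.5820]
Step 44: x=[7.6853] v=[-2.5737]
Step 45: x=[7.5572] v=[-2.5617]
Step 46: x=[7.4299] v=[-2.5460]
Step 47: x=[7.3036] v=[-2.5266]
v[0] did not become non-negative within 47 steps; using fallback time=2.3500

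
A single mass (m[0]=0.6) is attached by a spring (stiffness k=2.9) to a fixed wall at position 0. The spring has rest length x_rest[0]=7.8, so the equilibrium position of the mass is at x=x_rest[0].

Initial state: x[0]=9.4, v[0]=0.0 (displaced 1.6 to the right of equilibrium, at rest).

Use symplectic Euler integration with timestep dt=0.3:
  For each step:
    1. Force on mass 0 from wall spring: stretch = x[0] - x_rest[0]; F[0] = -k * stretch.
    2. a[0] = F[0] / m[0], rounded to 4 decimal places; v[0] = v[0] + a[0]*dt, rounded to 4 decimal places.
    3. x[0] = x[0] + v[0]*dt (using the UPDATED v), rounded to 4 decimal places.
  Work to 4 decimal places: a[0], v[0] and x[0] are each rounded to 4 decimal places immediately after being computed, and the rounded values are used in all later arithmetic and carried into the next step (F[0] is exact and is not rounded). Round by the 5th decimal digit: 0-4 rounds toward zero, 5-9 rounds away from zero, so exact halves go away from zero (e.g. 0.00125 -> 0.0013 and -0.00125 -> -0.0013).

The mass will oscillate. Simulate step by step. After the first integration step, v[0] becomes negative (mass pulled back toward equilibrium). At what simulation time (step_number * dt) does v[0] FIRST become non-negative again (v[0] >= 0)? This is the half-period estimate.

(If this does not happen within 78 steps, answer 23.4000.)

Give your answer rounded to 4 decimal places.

Step 0: x=[9.4000] v=[0.0000]
Step 1: x=[8.7040] v=[-2.3200]
Step 2: x=[7.6148] v=[-3.6308]
Step 3: x=[6.6061] v=[-3.3623]
Step 4: x=[6.1167] v=[-1.6312]
Step 5: x=[6.3596] v=[0.8096]
First v>=0 after going negative at step 5, time=1.5000

Answer: 1.5000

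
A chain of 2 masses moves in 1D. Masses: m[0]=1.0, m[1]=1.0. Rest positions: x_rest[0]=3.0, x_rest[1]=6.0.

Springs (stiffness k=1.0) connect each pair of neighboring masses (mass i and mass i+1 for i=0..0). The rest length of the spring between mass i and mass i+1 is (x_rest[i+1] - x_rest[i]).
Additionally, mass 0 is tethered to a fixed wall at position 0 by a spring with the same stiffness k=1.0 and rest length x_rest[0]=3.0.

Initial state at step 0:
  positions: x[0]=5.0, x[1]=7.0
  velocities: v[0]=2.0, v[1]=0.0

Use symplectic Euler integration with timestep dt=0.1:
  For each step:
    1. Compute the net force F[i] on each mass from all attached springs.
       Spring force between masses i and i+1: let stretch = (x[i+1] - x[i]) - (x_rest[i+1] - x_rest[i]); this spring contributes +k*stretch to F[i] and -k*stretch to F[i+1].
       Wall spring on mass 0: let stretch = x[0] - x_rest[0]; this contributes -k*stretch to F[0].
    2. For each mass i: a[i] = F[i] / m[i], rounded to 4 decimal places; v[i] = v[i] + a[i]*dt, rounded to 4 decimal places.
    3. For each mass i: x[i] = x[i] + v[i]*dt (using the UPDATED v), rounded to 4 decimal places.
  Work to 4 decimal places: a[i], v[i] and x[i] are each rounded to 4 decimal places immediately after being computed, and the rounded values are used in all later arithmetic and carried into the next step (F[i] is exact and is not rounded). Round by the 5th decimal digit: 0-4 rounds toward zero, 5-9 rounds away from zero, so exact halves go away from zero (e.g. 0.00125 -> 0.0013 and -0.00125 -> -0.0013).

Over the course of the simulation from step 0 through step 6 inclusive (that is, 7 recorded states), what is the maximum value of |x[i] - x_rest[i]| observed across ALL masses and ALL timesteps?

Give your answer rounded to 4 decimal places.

Step 0: x=[5.0000 7.0000] v=[2.0000 0.0000]
Step 1: x=[5.1700 7.0100] v=[1.7000 0.1000]
Step 2: x=[5.3067 7.0316] v=[1.3670 0.2160]
Step 3: x=[5.4076 7.0660] v=[1.0088 0.3435]
Step 4: x=[5.4710 7.1138] v=[0.6339 0.4777]
Step 5: x=[5.4961 7.1751] v=[0.2511 0.6134]
Step 6: x=[5.4830 7.2497] v=[-0.1306 0.7455]
Max displacement = 2.4961

Answer: 2.4961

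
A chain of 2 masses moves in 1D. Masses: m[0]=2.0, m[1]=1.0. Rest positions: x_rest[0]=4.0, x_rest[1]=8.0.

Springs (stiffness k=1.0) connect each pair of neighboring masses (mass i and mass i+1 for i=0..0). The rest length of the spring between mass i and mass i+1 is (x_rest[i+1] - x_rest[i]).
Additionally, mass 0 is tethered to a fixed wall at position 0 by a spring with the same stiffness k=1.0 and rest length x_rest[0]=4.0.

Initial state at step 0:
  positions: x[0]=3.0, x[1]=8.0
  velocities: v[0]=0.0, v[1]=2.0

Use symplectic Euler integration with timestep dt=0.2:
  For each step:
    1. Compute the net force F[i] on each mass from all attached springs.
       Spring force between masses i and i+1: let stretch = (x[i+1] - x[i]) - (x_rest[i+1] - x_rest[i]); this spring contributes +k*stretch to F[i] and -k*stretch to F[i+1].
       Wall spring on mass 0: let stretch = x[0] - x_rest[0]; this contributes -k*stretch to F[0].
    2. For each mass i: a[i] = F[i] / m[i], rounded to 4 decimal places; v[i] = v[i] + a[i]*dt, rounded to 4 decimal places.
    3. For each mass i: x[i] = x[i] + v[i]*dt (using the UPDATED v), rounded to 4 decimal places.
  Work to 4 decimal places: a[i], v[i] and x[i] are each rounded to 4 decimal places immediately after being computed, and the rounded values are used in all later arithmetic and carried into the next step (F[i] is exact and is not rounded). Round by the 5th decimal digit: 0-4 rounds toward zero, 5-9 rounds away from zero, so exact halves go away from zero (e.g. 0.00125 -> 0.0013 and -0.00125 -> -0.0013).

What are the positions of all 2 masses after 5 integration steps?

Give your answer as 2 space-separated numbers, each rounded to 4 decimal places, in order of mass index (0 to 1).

Answer: 3.6673 9.2055

Derivation:
Step 0: x=[3.0000 8.0000] v=[0.0000 2.0000]
Step 1: x=[3.0400 8.3600] v=[0.2000 1.8000]
Step 2: x=[3.1256 8.6672] v=[0.4280 1.5360]
Step 3: x=[3.2595 8.9127] v=[0.6696 1.2277]
Step 4: x=[3.4413 9.0921] v=[0.9090 0.8971]
Step 5: x=[3.6673 9.2055] v=[1.1300 0.5669]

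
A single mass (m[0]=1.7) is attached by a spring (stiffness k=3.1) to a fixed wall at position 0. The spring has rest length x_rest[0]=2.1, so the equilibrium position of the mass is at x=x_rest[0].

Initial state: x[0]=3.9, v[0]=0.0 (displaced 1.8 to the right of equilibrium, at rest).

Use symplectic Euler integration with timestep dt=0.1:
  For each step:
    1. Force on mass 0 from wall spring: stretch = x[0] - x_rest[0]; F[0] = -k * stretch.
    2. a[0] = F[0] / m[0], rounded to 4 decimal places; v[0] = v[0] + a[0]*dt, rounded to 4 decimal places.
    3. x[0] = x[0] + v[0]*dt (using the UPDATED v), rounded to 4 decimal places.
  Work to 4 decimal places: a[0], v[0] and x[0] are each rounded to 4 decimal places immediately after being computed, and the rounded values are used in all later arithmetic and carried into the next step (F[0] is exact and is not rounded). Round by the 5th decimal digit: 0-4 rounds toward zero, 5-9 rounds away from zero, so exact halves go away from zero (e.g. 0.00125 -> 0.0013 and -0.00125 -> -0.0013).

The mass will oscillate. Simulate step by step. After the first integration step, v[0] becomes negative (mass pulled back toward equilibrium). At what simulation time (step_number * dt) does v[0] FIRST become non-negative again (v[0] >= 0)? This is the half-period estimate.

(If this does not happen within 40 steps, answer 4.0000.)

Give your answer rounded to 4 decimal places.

Answer: 2.4000

Derivation:
Step 0: x=[3.9000] v=[0.0000]
Step 1: x=[3.8672] v=[-0.3282]
Step 2: x=[3.8022] v=[-0.6505]
Step 3: x=[3.7061] v=[-0.9609]
Step 4: x=[3.5807] v=[-1.2538]
Step 5: x=[3.4283] v=[-1.5238]
Step 6: x=[3.2517] v=[-1.7660]
Step 7: x=[3.0541] v=[-1.9760]
Step 8: x=[2.8391] v=[-2.1500]
Step 9: x=[2.6106] v=[-2.2848]
Step 10: x=[2.3728] v=[-2.3779]
Step 11: x=[2.1300] v=[-2.4277]
Step 12: x=[1.8867] v=[-2.4332]
Step 13: x=[1.6473] v=[-2.3943]
Step 14: x=[1.4161] v=[-2.3118]
Step 15: x=[1.1974] v=[-2.1871]
Step 16: x=[0.9952] v=[-2.0225]
Step 17: x=[0.8131] v=[-1.8210]
Step 18: x=[0.6545] v=[-1.5863]
Step 19: x=[0.5222] v=[-1.3227]
Step 20: x=[0.4187] v=[-1.0350]
Step 21: x=[0.3459] v=[-0.7284]
Step 22: x=[0.3051] v=[-0.4085]
Step 23: x=[0.2970] v=[-0.0812]
Step 24: x=[0.3218] v=[0.2476]
First v>=0 after going negative at step 24, time=2.4000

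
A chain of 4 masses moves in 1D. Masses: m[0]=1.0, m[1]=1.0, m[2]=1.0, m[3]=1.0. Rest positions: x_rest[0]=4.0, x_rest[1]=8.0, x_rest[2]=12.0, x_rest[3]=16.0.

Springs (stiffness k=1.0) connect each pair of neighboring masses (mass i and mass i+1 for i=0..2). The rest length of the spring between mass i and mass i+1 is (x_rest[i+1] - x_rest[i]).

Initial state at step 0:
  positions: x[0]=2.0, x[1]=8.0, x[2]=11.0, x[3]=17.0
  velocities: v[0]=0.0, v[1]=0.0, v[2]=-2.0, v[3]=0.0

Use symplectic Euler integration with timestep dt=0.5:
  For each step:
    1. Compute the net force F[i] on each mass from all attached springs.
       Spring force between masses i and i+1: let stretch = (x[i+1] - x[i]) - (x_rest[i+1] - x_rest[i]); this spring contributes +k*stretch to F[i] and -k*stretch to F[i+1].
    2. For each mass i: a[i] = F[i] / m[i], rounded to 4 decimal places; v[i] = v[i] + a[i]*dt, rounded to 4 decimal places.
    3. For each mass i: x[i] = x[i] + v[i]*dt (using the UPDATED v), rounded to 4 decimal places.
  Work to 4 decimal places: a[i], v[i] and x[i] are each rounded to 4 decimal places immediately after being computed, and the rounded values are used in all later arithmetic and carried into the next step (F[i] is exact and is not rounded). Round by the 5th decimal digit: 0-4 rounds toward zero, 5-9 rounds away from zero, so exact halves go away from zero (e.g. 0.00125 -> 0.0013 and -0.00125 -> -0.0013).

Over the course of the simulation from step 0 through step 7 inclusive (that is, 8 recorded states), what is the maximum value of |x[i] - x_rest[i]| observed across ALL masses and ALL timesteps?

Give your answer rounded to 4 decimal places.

Answer: 3.5341

Derivation:
Step 0: x=[2.0000 8.0000 11.0000 17.0000] v=[0.0000 0.0000 -2.0000 0.0000]
Step 1: x=[2.5000 7.2500 10.7500 16.5000] v=[1.0000 -1.5000 -0.5000 -1.0000]
Step 2: x=[3.1875 6.1875 11.0625 15.5625] v=[1.3750 -2.1250 0.6250 -1.8750]
Step 3: x=[3.6250 5.5938 11.2813 14.5000] v=[0.8750 -1.1875 0.4375 -2.1250]
Step 4: x=[3.5547 5.9298 10.8829 13.6328] v=[-0.1406 0.6719 -0.7969 -1.7344]
Step 5: x=[3.0782 6.9103 9.9337 13.0781] v=[-0.9531 1.9609 -1.8985 -1.1094]
Step 6: x=[2.5597 7.6886 9.0147 12.7373] v=[-1.0371 1.5566 -1.8380 -0.6816]
Step 7: x=[2.3234 7.5162 8.6948 12.4659] v=[-0.4727 -0.3448 -0.6398 -0.5429]
Max displacement = 3.5341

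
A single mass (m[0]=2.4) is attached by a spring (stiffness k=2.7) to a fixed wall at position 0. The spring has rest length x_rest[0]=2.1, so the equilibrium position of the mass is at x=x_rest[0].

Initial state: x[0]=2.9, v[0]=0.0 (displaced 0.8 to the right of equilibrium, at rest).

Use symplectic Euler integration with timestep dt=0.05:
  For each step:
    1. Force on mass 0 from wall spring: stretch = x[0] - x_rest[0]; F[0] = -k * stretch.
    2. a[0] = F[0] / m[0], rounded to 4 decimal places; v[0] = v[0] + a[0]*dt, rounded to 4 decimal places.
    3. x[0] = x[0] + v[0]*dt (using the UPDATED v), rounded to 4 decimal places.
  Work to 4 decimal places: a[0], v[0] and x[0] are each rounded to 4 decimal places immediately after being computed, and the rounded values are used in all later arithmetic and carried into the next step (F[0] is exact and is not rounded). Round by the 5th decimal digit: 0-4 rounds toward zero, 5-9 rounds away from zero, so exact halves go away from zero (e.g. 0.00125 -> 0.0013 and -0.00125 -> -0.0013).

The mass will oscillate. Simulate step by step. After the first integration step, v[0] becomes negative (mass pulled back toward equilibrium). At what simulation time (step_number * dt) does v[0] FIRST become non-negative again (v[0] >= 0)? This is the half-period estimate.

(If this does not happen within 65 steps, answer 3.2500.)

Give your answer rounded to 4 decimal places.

Answer: 3.0000

Derivation:
Step 0: x=[2.9000] v=[0.0000]
Step 1: x=[2.8978] v=[-0.0450]
Step 2: x=[2.8933] v=[-0.0899]
Step 3: x=[2.8866] v=[-0.1345]
Step 4: x=[2.8777] v=[-0.1787]
Step 5: x=[2.8666] v=[-0.2224]
Step 6: x=[2.8533] v=[-0.2655]
Step 7: x=[2.8379] v=[-0.3079]
Step 8: x=[2.8204] v=[-0.3494]
Step 9: x=[2.8009] v=[-0.3899]
Step 10: x=[2.7794] v=[-0.4293]
Step 11: x=[2.7560] v=[-0.4675]
Step 12: x=[2.7308] v=[-0.5044]
Step 13: x=[2.7038] v=[-0.5399]
Step 14: x=[2.6751] v=[-0.5739]
Step 15: x=[2.6448] v=[-0.6063]
Step 16: x=[2.6130] v=[-0.6369]
Step 17: x=[2.5797] v=[-0.6658]
Step 18: x=[2.5451] v=[-0.6928]
Step 19: x=[2.5092] v=[-0.7178]
Step 20: x=[2.4722] v=[-0.7408]
Step 21: x=[2.4341] v=[-0.7617]
Step 22: x=[2.3951] v=[-0.7805]
Step 23: x=[2.3552] v=[-0.7971]
Step 24: x=[2.3146] v=[-0.8115]
Step 25: x=[2.2734] v=[-0.8236]
Step 26: x=[2.2317] v=[-0.8334]
Step 27: x=[2.1897] v=[-0.8408]
Step 28: x=[2.1474] v=[-0.8458]
Step 29: x=[2.1050] v=[-0.8485]
Step 30: x=[2.0626] v=[-0.8488]
Step 31: x=[2.0203] v=[-0.8467]
Step 32: x=[1.9782] v=[-0.8422]
Step 33: x=[1.9364] v=[-0.8354]
Step 34: x=[1.8951] v=[-0.8262]
Step 35: x=[1.8544] v=[-0.8147]
Step 36: x=[1.8144] v=[-0.8009]
Step 37: x=[1.7752] v=[-0.7848]
Step 38: x=[1.7369] v=[-0.7665]
Step 39: x=[1.6996] v=[-0.7461]
Step 40: x=[1.6634] v=[-0.7236]
Step 41: x=[1.6285] v=[-0.6990]
Step 42: x=[1.5949] v=[-0.6725]
Step 43: x=[1.5627] v=[-0.6441]
Step 44: x=[1.5320] v=[-0.6139]
Step 45: x=[1.5029] v=[-0.5820]
Step 46: x=[1.4755] v=[-0.5484]
Step 47: x=[1.4498] v=[-0.5133]
Step 48: x=[1.4260] v=[-0.4767]
Step 49: x=[1.4041] v=[-0.4388]
Step 50: x=[1.3841] v=[-0.3997]
Step 51: x=[1.3661] v=[-0.3594]
Step 52: x=[1.3502] v=[-0.3181]
Step 53: x=[1.3364] v=[-0.2759]
Step 54: x=[1.3248] v=[-0.2329]
Step 55: x=[1.3153] v=[-0.1893]
Step 56: x=[1.3080] v=[-0.1452]
Step 57: x=[1.3030] v=[-0.1007]
Step 58: x=[1.3002] v=[-0.0559]
Step 59: x=[1.2997] v=[-0.0109]
Step 60: x=[1.3014] v=[0.0341]
First v>=0 after going negative at step 60, time=3.0000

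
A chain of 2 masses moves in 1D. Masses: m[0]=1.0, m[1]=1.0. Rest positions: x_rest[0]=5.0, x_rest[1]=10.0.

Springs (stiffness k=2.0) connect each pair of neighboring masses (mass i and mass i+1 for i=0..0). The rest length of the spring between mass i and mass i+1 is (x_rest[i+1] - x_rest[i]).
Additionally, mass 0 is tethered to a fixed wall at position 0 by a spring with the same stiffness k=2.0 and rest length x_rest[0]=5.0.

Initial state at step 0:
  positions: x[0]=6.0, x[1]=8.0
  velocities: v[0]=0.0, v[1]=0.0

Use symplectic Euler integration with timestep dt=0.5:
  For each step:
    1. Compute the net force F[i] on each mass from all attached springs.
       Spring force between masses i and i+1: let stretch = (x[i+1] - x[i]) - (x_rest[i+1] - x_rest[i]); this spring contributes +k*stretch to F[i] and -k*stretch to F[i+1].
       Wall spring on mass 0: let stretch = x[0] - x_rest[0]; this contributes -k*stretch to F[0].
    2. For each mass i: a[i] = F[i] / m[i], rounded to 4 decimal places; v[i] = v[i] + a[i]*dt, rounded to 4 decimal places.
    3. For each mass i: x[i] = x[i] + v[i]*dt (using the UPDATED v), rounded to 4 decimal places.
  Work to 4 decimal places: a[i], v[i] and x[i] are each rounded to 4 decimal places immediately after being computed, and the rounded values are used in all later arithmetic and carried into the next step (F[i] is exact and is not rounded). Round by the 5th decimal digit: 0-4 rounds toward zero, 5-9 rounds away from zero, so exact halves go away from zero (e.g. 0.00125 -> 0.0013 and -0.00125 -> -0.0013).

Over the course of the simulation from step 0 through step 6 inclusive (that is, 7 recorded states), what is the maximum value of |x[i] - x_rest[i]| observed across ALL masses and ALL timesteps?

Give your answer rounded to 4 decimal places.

Answer: 2.2813

Derivation:
Step 0: x=[6.0000 8.0000] v=[0.0000 0.0000]
Step 1: x=[4.0000 9.5000] v=[-4.0000 3.0000]
Step 2: x=[2.7500 10.7500] v=[-2.5000 2.5000]
Step 3: x=[4.1250 10.5000] v=[2.7500 -0.5000]
Step 4: x=[6.6250 9.5625] v=[5.0000 -1.8750]
Step 5: x=[7.2813 9.6563] v=[1.3125 0.1875]
Step 6: x=[5.4844 11.0626] v=[-3.5938 2.8125]
Max displacement = 2.2813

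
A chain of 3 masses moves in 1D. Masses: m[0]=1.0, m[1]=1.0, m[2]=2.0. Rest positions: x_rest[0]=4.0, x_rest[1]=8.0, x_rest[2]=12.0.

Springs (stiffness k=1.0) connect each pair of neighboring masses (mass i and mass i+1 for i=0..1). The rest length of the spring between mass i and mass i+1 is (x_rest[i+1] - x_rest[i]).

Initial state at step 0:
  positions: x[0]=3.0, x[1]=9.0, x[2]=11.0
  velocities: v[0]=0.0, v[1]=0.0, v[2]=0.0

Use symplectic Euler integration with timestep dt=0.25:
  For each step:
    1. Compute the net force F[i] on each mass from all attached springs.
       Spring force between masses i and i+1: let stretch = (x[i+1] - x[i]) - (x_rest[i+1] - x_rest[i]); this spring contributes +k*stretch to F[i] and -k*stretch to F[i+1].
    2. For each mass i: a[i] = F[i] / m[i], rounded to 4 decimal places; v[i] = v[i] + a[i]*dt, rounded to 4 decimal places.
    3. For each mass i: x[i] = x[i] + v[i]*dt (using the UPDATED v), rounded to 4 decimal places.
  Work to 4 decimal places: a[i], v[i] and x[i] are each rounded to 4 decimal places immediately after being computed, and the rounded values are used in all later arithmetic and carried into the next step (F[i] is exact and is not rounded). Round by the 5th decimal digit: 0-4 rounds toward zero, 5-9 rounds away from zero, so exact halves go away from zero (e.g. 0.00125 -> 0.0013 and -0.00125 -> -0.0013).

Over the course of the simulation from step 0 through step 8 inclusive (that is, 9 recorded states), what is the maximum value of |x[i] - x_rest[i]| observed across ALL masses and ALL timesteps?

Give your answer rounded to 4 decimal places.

Step 0: x=[3.0000 9.0000 11.0000] v=[0.0000 0.0000 0.0000]
Step 1: x=[3.1250 8.7500 11.0625] v=[0.5000 -1.0000 0.2500]
Step 2: x=[3.3516 8.2930 11.1778] v=[0.9063 -1.8281 0.4610]
Step 3: x=[3.6370 7.7074 11.3279] v=[1.1417 -2.3423 0.6004]
Step 4: x=[3.9268 7.0937 11.4899] v=[1.1593 -2.4548 0.6479]
Step 5: x=[4.1646 6.5568 11.6395] v=[0.9510 -2.1475 0.5984]
Step 6: x=[4.3019 6.1881 11.7553] v=[0.5491 -1.4749 0.4631]
Step 7: x=[4.3071 6.0494 11.8221] v=[0.0207 -0.5547 0.2672]
Step 8: x=[4.1712 6.1626 11.8335] v=[-0.5437 0.4529 0.0456]
Max displacement = 1.9506

Answer: 1.9506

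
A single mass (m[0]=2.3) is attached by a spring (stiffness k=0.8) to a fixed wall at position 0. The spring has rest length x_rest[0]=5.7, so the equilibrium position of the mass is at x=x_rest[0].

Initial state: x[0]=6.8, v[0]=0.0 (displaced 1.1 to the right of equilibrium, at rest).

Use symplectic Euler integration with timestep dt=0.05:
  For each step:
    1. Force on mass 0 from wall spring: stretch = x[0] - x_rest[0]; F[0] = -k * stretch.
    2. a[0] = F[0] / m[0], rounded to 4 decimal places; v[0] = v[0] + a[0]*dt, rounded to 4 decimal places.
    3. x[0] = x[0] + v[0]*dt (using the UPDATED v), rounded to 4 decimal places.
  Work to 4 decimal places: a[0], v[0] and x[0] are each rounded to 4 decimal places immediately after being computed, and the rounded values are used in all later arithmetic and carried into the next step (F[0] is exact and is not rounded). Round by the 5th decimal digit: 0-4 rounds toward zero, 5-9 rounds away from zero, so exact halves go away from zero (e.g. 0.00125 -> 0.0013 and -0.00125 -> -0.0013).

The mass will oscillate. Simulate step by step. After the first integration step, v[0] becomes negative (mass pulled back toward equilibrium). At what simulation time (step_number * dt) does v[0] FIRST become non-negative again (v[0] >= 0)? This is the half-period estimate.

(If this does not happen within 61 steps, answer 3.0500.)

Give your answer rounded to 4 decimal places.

Step 0: x=[6.8000] v=[0.0000]
Step 1: x=[6.7990] v=[-0.0191]
Step 2: x=[6.7971] v=[-0.0382]
Step 3: x=[6.7942] v=[-0.0573]
Step 4: x=[6.7904] v=[-0.0763]
Step 5: x=[6.7856] v=[-0.0953]
Step 6: x=[6.7799] v=[-0.1142]
Step 7: x=[6.7733] v=[-0.1330]
Step 8: x=[6.7657] v=[-0.1517]
Step 9: x=[6.7572] v=[-0.1702]
Step 10: x=[6.7478] v=[-0.1886]
Step 11: x=[6.7375] v=[-0.2068]
Step 12: x=[6.7263] v=[-0.2248]
Step 13: x=[6.7142] v=[-0.2427]
Step 14: x=[6.7012] v=[-0.2603]
Step 15: x=[6.6873] v=[-0.2777]
Step 16: x=[6.6726] v=[-0.2949]
Step 17: x=[6.6570] v=[-0.3118]
Step 18: x=[6.6406] v=[-0.3284]
Step 19: x=[6.6234] v=[-0.3448]
Step 20: x=[6.6054] v=[-0.3609]
Step 21: x=[6.5866] v=[-0.3766]
Step 22: x=[6.5670] v=[-0.3920]
Step 23: x=[6.5466] v=[-0.4071]
Step 24: x=[6.5255] v=[-0.4218]
Step 25: x=[6.5037] v=[-0.4362]
Step 26: x=[6.4812] v=[-0.4502]
Step 27: x=[6.4580] v=[-0.4638]
Step 28: x=[6.4342] v=[-0.4770]
Step 29: x=[6.4097] v=[-0.4898]
Step 30: x=[6.3846] v=[-0.5021]
Step 31: x=[6.3589] v=[-0.5140]
Step 32: x=[6.3326] v=[-0.5255]
Step 33: x=[6.3058] v=[-0.5365]
Step 34: x=[6.2785] v=[-0.5470]
Step 35: x=[6.2506] v=[-0.5571]
Step 36: x=[6.2223] v=[-0.5667]
Step 37: x=[6.1935] v=[-0.5758]
Step 38: x=[6.1643] v=[-0.5844]
Step 39: x=[6.1347] v=[-0.5925]
Step 40: x=[6.1047] v=[-0.6001]
Step 41: x=[6.0743] v=[-0.6071]
Step 42: x=[6.0436] v=[-0.6136]
Step 43: x=[6.0126] v=[-0.6196]
Step 44: x=[5.9814] v=[-0.6250]
Step 45: x=[5.9499] v=[-0.6299]
Step 46: x=[5.9182] v=[-0.6342]
Step 47: x=[5.8863] v=[-0.6380]
Step 48: x=[5.8542] v=[-0.6412]
Step 49: x=[5.8220] v=[-0.6439]
Step 50: x=[5.7897] v=[-0.6460]
Step 51: x=[5.7573] v=[-0.6476]
Step 52: x=[5.7249] v=[-0.6486]
Step 53: x=[5.6925] v=[-0.6490]
Step 54: x=[5.6601] v=[-0.6489]
Step 55: x=[5.6277] v=[-0.6482]
Step 56: x=[5.5954] v=[-0.6469]
Step 57: x=[5.5631] v=[-0.6451]
Step 58: x=[5.5310] v=[-0.6427]
Step 59: x=[5.4990] v=[-0.6398]
Step 60: x=[5.4672] v=[-0.6363]
Step 61: x=[5.4356] v=[-0.6323]
v[0] did not become non-negative within 61 steps; using fallback time=3.0500

Answer: 3.0500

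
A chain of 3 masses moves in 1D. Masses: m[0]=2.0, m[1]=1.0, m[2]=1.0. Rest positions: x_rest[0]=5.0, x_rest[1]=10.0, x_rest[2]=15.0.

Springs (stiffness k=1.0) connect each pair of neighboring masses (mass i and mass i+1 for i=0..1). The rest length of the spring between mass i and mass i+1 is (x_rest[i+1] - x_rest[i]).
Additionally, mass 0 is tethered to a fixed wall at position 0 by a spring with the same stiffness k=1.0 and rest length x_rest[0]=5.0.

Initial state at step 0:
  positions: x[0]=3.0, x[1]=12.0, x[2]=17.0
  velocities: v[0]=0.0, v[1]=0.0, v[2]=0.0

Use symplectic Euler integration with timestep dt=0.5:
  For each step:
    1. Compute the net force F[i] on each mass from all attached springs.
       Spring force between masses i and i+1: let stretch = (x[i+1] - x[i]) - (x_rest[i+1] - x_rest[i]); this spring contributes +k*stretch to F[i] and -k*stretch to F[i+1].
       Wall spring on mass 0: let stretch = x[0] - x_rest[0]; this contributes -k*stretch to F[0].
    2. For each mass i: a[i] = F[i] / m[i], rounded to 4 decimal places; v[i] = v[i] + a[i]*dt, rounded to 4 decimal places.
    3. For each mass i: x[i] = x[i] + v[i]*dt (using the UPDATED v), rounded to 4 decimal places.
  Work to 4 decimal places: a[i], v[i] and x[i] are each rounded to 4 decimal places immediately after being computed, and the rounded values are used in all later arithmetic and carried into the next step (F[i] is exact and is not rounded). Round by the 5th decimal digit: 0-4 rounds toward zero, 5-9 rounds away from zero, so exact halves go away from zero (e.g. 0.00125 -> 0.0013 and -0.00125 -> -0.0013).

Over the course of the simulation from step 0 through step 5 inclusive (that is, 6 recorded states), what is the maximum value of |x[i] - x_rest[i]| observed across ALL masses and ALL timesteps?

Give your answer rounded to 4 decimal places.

Step 0: x=[3.0000 12.0000 17.0000] v=[0.0000 0.0000 0.0000]
Step 1: x=[3.7500 11.0000 17.0000] v=[1.5000 -2.0000 0.0000]
Step 2: x=[4.9375 9.6875 16.7500] v=[2.3750 -2.6250 -0.5000]
Step 3: x=[6.1016 8.9531 15.9844] v=[2.3281 -1.4688 -1.5313]
Step 4: x=[6.8594 9.2637 14.7109] v=[1.5156 0.6211 -2.5470]
Step 5: x=[7.0603 10.3350 13.3256] v=[0.4018 2.1426 -2.7706]
Max displacement = 2.0603

Answer: 2.0603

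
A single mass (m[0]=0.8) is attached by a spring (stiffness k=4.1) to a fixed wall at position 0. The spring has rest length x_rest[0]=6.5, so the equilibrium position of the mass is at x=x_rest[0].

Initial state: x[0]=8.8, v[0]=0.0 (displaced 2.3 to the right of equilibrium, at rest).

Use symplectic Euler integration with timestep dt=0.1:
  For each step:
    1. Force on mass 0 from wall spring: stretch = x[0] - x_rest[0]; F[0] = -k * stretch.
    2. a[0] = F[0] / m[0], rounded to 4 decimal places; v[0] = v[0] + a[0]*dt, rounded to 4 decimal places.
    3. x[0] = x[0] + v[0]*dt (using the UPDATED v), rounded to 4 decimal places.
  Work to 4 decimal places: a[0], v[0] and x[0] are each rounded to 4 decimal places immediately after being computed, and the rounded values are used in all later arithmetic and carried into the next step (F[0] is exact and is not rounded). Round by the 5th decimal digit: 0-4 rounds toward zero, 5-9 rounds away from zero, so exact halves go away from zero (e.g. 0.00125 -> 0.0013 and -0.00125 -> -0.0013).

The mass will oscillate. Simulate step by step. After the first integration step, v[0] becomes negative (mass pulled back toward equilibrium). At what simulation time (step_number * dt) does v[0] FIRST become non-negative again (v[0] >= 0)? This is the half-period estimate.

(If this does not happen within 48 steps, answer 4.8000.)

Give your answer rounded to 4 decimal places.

Step 0: x=[8.8000] v=[0.0000]
Step 1: x=[8.6821] v=[-1.1788]
Step 2: x=[8.4524] v=[-2.2971]
Step 3: x=[8.1226] v=[-3.2977]
Step 4: x=[7.7097] v=[-4.1293]
Step 5: x=[7.2348] v=[-4.7493]
Step 6: x=[6.7222] v=[-5.1259]
Step 7: x=[6.1982] v=[-5.2398]
Step 8: x=[5.6897] v=[-5.0851]
Step 9: x=[5.2227] v=[-4.6698]
Step 10: x=[4.8212] v=[-4.0152]
Step 11: x=[4.5057] v=[-3.1548]
Step 12: x=[4.2924] v=[-2.1327]
Step 13: x=[4.1923] v=[-1.0013]
Step 14: x=[4.2104] v=[0.1814]
First v>=0 after going negative at step 14, time=1.4000

Answer: 1.4000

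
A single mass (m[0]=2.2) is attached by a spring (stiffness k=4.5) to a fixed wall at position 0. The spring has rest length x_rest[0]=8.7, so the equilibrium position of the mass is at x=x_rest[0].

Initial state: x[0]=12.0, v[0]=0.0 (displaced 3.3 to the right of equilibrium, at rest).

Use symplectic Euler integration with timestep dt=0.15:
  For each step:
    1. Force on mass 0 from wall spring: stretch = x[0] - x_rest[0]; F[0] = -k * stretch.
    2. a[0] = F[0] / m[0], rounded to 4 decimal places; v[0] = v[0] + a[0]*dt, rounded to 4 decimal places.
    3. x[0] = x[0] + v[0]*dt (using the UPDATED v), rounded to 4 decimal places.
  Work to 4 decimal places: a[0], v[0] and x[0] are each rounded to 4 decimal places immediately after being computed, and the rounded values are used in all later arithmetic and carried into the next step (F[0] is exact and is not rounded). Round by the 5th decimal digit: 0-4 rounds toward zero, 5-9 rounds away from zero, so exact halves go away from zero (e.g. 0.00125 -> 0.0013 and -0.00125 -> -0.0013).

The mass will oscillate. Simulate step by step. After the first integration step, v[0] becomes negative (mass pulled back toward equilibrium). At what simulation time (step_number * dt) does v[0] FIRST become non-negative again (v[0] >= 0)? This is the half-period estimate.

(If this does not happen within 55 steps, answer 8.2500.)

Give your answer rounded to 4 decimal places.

Step 0: x=[12.0000] v=[0.0000]
Step 1: x=[11.8481] v=[-1.0125]
Step 2: x=[11.5513] v=[-1.9784]
Step 3: x=[11.1233] v=[-2.8532]
Step 4: x=[10.5838] v=[-3.5967]
Step 5: x=[9.9576] v=[-4.1747]
Step 6: x=[9.2735] v=[-4.5606]
Step 7: x=[8.5630] v=[-4.7366]
Step 8: x=[7.8588] v=[-4.6946]
Step 9: x=[7.1933] v=[-4.4365]
Step 10: x=[6.5972] v=[-3.9742]
Step 11: x=[6.0979] v=[-3.3290]
Step 12: x=[5.7183] v=[-2.5306]
Step 13: x=[5.4759] v=[-1.6158]
Step 14: x=[5.3819] v=[-0.6266]
Step 15: x=[5.4406] v=[0.3915]
First v>=0 after going negative at step 15, time=2.2500

Answer: 2.2500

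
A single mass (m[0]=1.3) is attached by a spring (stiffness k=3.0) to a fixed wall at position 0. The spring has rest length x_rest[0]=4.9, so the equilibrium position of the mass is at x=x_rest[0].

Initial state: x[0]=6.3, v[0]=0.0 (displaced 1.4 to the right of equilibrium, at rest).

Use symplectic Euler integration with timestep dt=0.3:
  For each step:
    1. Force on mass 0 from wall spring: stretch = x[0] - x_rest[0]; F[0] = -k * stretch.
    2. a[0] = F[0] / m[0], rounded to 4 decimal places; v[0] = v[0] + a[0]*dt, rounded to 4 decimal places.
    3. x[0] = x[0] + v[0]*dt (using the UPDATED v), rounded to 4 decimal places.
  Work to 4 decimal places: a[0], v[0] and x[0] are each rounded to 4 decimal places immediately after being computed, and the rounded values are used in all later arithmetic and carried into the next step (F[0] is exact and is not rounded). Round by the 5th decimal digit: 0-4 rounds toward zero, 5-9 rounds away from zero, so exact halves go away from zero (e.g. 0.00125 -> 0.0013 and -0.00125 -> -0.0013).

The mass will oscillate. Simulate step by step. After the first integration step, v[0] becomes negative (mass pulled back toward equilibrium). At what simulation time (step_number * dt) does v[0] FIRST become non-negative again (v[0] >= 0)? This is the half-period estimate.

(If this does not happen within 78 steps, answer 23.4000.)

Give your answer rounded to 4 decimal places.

Answer: 2.1000

Derivation:
Step 0: x=[6.3000] v=[0.0000]
Step 1: x=[6.0092] v=[-0.9692]
Step 2: x=[5.4881] v=[-1.7371]
Step 3: x=[4.8448] v=[-2.1443]
Step 4: x=[4.2130] v=[-2.1061]
Step 5: x=[3.7239] v=[-1.6305]
Step 6: x=[3.4790] v=[-0.8163]
Step 7: x=[3.5293] v=[0.1675]
First v>=0 after going negative at step 7, time=2.1000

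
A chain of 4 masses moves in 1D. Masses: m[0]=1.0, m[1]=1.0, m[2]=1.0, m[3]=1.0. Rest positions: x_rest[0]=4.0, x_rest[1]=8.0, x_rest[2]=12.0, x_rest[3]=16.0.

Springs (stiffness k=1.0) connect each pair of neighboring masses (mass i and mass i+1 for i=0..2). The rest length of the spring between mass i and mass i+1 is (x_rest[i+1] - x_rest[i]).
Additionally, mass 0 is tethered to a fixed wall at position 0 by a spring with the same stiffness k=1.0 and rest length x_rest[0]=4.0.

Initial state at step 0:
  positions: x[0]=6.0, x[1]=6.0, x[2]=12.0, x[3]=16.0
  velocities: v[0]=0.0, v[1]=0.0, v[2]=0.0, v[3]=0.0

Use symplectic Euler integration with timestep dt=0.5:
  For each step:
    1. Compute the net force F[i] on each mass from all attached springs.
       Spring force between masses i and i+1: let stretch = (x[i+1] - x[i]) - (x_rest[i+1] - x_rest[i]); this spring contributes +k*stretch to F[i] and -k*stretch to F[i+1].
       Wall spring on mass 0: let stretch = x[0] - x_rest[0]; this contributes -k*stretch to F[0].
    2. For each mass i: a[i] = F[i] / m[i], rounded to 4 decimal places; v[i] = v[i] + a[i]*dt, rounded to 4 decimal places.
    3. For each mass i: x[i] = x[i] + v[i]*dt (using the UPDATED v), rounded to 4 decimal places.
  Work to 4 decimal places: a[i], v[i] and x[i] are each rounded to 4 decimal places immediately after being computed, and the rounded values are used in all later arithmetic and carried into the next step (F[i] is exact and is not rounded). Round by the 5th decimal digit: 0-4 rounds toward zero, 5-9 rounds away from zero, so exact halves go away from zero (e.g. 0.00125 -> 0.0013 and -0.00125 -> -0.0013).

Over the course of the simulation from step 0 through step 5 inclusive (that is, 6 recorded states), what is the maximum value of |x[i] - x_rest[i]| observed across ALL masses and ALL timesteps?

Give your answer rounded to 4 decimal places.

Answer: 2.2500

Derivation:
Step 0: x=[6.0000 6.0000 12.0000 16.0000] v=[0.0000 0.0000 0.0000 0.0000]
Step 1: x=[4.5000 7.5000 11.5000 16.0000] v=[-3.0000 3.0000 -1.0000 0.0000]
Step 2: x=[2.6250 9.2500 11.1250 15.8750] v=[-3.7500 3.5000 -0.7500 -0.2500]
Step 3: x=[1.7500 9.8125 11.4688 15.5625] v=[-1.7500 1.1250 0.6875 -0.6250]
Step 4: x=[2.4532 8.7735 12.4219 15.2266] v=[1.4063 -2.0781 1.9062 -0.6719]
Step 5: x=[4.1232 7.0665 13.1641 15.1895] v=[3.3399 -3.4141 1.4844 -0.0743]
Max displacement = 2.2500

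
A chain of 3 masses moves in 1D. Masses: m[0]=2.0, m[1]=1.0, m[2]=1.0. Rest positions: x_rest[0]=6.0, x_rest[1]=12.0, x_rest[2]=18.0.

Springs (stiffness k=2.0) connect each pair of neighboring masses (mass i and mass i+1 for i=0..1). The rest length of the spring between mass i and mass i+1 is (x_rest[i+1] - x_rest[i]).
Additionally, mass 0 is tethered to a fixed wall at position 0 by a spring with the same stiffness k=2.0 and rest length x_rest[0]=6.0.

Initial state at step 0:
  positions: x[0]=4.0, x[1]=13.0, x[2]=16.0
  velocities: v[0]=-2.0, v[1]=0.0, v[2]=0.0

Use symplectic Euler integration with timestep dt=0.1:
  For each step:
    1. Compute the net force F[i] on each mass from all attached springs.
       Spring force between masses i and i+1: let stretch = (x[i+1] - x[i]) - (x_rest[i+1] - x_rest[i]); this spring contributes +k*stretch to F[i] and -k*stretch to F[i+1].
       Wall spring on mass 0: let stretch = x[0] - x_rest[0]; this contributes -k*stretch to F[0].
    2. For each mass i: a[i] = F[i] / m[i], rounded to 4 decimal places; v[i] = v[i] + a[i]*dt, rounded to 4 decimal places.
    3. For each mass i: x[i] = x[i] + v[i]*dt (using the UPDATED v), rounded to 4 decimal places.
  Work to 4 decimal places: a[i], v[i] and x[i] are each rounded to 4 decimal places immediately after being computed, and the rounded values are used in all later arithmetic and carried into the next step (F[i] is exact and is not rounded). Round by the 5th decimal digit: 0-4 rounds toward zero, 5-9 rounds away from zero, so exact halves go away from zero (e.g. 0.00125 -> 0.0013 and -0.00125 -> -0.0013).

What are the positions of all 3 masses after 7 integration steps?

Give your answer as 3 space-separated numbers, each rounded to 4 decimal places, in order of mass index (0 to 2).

Answer: 3.9552 10.2471 17.2596

Derivation:
Step 0: x=[4.0000 13.0000 16.0000] v=[-2.0000 0.0000 0.0000]
Step 1: x=[3.8500 12.8800 16.0600] v=[-1.5000 -1.2000 0.6000]
Step 2: x=[3.7518 12.6430 16.1764] v=[-0.9820 -2.3700 1.1640]
Step 3: x=[3.7050 12.2988 16.3421] v=[-0.4681 -3.4416 1.6573]
Step 4: x=[3.7071 11.8636 16.5470] v=[0.0208 -4.3517 2.0486]
Step 5: x=[3.7537 11.3590 16.7782] v=[0.4657 -5.0463 2.3119]
Step 6: x=[3.8388 10.8107 17.0210] v=[0.8509 -5.4835 2.4281]
Step 7: x=[3.9552 10.2471 17.2596] v=[1.1642 -5.6358 2.3860]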